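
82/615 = 2/15 = 0.13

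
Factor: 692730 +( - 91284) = 601446 =2^1*3^1*59^1* 1699^1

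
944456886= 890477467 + 53979419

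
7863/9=873 + 2/3 = 873.67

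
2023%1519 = 504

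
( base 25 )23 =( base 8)65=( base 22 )29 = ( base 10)53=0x35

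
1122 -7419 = -6297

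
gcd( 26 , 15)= 1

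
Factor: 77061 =3^1*17^1 * 1511^1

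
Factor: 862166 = 2^1 *431083^1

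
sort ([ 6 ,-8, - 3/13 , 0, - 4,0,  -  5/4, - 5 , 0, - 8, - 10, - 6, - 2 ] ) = [ -10, - 8 , - 8, - 6, - 5, - 4, - 2, - 5/4, - 3/13, 0 , 0, 0, 6]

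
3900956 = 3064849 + 836107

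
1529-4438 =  - 2909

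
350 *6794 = 2377900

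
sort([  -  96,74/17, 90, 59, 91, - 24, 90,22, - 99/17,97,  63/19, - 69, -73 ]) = [-96, - 73, - 69,-24, - 99/17 , 63/19, 74/17, 22,59,90, 90, 91, 97]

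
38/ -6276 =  - 19/3138=- 0.01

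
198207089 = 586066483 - 387859394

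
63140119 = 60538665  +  2601454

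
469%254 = 215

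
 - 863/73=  - 863/73 = -11.82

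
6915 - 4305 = 2610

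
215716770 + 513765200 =729481970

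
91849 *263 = 24156287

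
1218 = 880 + 338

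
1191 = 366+825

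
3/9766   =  3/9766 =0.00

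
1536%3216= 1536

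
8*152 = 1216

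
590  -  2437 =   -  1847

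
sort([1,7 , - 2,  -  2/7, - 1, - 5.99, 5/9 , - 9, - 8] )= [ - 9,-8, - 5.99, - 2, - 1, - 2/7 , 5/9,1,7 ]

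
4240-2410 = 1830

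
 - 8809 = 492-9301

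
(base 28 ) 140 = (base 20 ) 24G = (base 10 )896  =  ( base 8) 1600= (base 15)3EB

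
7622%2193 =1043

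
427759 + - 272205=155554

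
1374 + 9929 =11303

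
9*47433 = 426897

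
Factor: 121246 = 2^1*60623^1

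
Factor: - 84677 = - 17^2*293^1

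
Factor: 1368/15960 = 3/35=3^1 * 5^ (- 1 )*7^( - 1)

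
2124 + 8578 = 10702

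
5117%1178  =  405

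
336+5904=6240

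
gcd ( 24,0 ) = 24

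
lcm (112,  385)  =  6160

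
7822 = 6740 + 1082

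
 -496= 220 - 716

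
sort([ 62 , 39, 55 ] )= [ 39,55, 62] 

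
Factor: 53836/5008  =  2^(-2)*43^1 = 43/4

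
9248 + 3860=13108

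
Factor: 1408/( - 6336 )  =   - 2^1*3^( - 2) =- 2/9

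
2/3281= 2/3281 = 0.00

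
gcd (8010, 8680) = 10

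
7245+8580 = 15825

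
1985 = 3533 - 1548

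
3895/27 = 3895/27 = 144.26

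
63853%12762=43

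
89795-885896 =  - 796101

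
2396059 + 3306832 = 5702891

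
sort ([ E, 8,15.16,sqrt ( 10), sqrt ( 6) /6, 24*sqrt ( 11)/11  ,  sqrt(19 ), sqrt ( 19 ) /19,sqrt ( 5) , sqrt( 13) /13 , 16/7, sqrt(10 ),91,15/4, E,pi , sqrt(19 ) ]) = [ sqrt( 19 ) /19, sqrt(13 )/13,  sqrt(6) /6,sqrt ( 5), 16/7, E,E, pi, sqrt( 10 ), sqrt (10 ) , 15/4, sqrt (19),sqrt(19 ), 24*sqrt(11) /11,  8, 15.16,91]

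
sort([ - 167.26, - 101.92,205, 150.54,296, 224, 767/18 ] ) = [ - 167.26, - 101.92, 767/18, 150.54,205,224,296] 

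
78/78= 1 = 1.00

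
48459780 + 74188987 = 122648767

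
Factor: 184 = 2^3*23^1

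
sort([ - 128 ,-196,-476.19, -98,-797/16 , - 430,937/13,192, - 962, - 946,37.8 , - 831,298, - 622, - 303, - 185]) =[ - 962,  -  946,  -  831, - 622,-476.19,-430, - 303,-196, - 185,  -  128,-98,  -  797/16,37.8,937/13 , 192, 298] 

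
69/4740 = 23/1580 = 0.01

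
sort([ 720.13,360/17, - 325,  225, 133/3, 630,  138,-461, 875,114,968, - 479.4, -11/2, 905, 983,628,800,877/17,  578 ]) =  [ - 479.4,- 461,- 325,-11/2, 360/17,133/3,877/17,114,138,225, 578, 628,630,  720.13, 800 , 875, 905, 968, 983]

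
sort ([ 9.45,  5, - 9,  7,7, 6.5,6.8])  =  [  -  9,5, 6.5, 6.8,7, 7,  9.45 ] 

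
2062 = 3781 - 1719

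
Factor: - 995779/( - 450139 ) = 41^( - 1)*983^1*1013^1*10979^( - 1 ) 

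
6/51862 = 3/25931 = 0.00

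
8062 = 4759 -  - 3303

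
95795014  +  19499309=115294323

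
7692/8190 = 1282/1365 = 0.94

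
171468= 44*3897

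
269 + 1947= 2216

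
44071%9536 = 5927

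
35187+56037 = 91224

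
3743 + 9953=13696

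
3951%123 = 15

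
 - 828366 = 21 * ( - 39446)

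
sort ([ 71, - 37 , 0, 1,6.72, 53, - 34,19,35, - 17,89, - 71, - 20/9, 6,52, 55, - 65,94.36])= [ - 71,-65, - 37, - 34,-17, - 20/9,0, 1,6,6.72,19 , 35, 52,53,55, 71, 89,94.36] 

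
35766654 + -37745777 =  - 1979123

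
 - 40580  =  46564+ - 87144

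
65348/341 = 191 + 7/11  =  191.64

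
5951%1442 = 183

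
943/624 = 1 + 319/624 = 1.51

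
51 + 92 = 143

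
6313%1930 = 523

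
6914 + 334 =7248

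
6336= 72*88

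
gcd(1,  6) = 1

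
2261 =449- - 1812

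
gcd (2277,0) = 2277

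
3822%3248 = 574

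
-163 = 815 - 978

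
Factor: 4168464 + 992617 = 17^1*303593^1 = 5161081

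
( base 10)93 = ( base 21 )49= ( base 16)5d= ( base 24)3L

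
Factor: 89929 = 7^1*29^1*443^1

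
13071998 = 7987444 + 5084554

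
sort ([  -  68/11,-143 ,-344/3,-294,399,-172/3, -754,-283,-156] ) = [  -  754,-294,-283, - 156, - 143, - 344/3, - 172/3,-68/11, 399 ]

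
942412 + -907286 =35126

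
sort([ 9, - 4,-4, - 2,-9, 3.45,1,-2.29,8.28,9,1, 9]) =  [ - 9,  -  4, - 4, - 2.29, - 2,1, 1,3.45,  8.28,9 , 9,9]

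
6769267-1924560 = 4844707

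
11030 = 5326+5704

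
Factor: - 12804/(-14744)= 33/38 = 2^(-1)*3^1*11^1*19^( - 1 )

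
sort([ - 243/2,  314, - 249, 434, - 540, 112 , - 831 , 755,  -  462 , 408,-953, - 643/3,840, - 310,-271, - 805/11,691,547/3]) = [ - 953 , - 831, - 540, - 462 , - 310 , - 271 , - 249,  -  643/3, - 243/2, - 805/11,112 , 547/3,314,  408,434,691 , 755, 840 ]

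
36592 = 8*4574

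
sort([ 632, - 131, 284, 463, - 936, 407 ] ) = [ - 936, - 131,  284,407, 463, 632]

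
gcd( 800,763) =1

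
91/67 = 1+24/67=1.36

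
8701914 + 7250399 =15952313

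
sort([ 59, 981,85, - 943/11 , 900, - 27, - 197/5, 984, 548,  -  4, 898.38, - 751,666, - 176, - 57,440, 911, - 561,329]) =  [ - 751, - 561, - 176, - 943/11,-57,-197/5, - 27, - 4, 59,85 , 329,  440, 548,666,898.38,900, 911, 981, 984 ] 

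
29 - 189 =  - 160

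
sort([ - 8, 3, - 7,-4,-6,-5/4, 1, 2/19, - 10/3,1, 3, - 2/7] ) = [  -  8, - 7, - 6, - 4, - 10/3, - 5/4, - 2/7,2/19, 1, 1, 3, 3]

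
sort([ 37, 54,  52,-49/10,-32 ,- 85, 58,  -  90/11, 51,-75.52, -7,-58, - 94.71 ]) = [ - 94.71, - 85,-75.52 ,-58, - 32, -90/11, - 7,-49/10, 37,51,52,54, 58]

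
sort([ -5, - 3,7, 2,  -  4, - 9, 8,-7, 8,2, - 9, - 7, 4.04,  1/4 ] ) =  [- 9, - 9,-7, - 7,-5, - 4 , - 3, 1/4,2 , 2, 4.04,7,8, 8]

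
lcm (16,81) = 1296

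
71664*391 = 28020624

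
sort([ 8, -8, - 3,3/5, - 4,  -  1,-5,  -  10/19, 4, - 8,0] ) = [ - 8,-8,  -  5, - 4, - 3, - 1, - 10/19, 0, 3/5, 4,  8 ]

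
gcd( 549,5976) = 9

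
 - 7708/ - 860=8 + 207/215 = 8.96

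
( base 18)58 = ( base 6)242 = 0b1100010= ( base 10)98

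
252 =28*9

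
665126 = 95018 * 7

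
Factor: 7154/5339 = 2^1*7^2*19^( - 1)*73^1*281^( - 1)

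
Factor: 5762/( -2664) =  - 2^(-2 )*3^(-2 )*37^( - 1 )*43^1*67^1 = - 2881/1332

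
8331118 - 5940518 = 2390600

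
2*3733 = 7466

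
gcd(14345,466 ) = 1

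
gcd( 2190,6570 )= 2190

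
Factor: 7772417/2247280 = 2^(-4)*5^ ( - 1)*7^(-1) * 17^1*4013^( - 1 ) * 457201^1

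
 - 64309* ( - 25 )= 1607725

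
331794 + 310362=642156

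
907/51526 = 907/51526= 0.02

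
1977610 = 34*58165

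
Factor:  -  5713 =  - 29^1*197^1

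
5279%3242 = 2037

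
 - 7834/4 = -1959 + 1/2=- 1958.50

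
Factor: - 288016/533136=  - 3^( - 1)*29^ (-1)*47^1 =-47/87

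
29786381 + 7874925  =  37661306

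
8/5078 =4/2539= 0.00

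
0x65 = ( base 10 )101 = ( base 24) 45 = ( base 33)32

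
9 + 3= 12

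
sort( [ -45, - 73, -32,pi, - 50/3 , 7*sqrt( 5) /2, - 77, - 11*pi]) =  [ -77, - 73, - 45, - 11*pi,  -  32, - 50/3,pi, 7*sqrt( 5 ) /2]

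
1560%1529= 31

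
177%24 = 9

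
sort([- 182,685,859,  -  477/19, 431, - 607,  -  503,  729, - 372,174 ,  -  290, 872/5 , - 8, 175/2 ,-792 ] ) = [-792, - 607,  -  503, - 372, - 290, - 182, - 477/19, - 8, 175/2,174,872/5,431,685 , 729,859 ] 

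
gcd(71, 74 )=1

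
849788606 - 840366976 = 9421630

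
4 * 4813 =19252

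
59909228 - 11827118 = 48082110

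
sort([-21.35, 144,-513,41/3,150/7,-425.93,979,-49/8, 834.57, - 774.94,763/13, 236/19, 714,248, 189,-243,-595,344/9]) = [ - 774.94, - 595, - 513, - 425.93, - 243, - 21.35, - 49/8,236/19, 41/3, 150/7, 344/9, 763/13, 144,189, 248, 714 , 834.57, 979 ] 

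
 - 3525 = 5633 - 9158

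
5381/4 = 5381/4= 1345.25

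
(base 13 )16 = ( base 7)25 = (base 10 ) 19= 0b10011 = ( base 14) 15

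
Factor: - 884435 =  - 5^1*176887^1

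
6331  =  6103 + 228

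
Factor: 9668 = 2^2*2417^1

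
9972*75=747900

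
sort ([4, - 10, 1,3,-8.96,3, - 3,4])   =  [- 10, - 8.96,-3, 1,3,3, 4, 4] 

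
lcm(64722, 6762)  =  453054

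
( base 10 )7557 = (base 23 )e6d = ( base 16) 1d85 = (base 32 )7c5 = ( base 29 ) 8sh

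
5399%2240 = 919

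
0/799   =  0 =0.00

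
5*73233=366165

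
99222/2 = 49611 = 49611.00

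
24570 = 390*63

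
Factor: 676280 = 2^3*5^1 * 11^1*29^1*53^1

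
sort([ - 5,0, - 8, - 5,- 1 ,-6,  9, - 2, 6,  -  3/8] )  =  [ - 8, - 6, - 5, - 5, - 2, - 1,  -  3/8, 0, 6, 9] 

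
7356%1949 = 1509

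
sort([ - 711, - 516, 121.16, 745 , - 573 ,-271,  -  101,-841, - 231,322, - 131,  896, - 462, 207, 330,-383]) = [ - 841, - 711, -573, - 516,  -  462,  -  383, - 271,  -  231, -131,-101,121.16, 207, 322,330,  745, 896]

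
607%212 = 183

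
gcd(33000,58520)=440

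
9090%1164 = 942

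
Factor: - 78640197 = -3^1*23^1*1139713^1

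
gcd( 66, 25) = 1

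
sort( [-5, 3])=[ - 5,3 ]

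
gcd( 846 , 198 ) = 18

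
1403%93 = 8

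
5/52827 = 5/52827 =0.00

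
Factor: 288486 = 2^1*3^2*11^1*31^1*47^1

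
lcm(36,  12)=36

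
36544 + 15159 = 51703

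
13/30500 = 13/30500=0.00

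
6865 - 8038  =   - 1173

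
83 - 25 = 58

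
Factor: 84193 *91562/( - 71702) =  - 3854439733/35851 = - 17^1*59^1*1427^1*2693^1*35851^ ( - 1)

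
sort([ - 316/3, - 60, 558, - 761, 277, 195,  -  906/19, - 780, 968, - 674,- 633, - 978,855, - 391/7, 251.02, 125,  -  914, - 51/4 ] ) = [ - 978, - 914, - 780, - 761, - 674, - 633,- 316/3,  -  60, - 391/7, -906/19,-51/4,  125, 195,251.02 , 277, 558, 855,  968 ] 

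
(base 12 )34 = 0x28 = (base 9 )44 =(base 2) 101000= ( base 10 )40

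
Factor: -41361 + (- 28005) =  - 2^1*3^1*11^1*1051^1 = - 69366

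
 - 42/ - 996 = 7/166=0.04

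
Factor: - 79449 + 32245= -2^2*11801^1  =  - 47204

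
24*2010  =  48240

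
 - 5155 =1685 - 6840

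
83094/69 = 27698/23= 1204.26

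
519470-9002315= - 8482845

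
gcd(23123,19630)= 1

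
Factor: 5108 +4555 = 3^1*3221^1  =  9663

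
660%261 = 138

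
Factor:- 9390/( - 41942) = 3^1*5^1 * 67^( - 1) = 15/67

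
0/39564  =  0=0.00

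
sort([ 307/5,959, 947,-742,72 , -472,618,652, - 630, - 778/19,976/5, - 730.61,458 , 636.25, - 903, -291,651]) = [ - 903,-742, - 730.61, - 630, - 472,-291,-778/19,307/5,  72 , 976/5,458, 618 , 636.25,651, 652, 947,959] 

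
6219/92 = 67+ 55/92  =  67.60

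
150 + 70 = 220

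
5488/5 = 1097  +  3/5=1097.60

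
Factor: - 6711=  - 3^1*2237^1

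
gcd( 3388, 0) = 3388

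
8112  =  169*48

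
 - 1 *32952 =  - 32952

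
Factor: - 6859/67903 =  - 11^( - 1 ) * 19^3*6173^( - 1 ) 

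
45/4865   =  9/973 =0.01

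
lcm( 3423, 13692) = 13692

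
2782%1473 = 1309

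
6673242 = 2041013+4632229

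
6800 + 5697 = 12497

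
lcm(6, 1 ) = 6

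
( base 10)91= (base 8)133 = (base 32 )2r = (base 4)1123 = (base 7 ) 160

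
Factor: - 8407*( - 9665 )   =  5^1*7^1*1201^1*1933^1 = 81253655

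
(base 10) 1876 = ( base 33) 1ns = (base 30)22g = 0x754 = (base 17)686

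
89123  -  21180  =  67943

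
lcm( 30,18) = 90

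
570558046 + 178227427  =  748785473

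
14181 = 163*87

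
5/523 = 5/523= 0.01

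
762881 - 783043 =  -20162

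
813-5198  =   - 4385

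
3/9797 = 3/9797 = 0.00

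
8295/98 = 84+9/14=84.64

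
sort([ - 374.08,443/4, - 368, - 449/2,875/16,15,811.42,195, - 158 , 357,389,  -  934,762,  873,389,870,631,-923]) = [ - 934, - 923, - 374.08,  -  368,  -  449/2,-158,15, 875/16,  443/4,195,357,389, 389,631,762, 811.42, 870,873 ] 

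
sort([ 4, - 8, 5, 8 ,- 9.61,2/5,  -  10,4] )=[-10, - 9.61 ,  -  8,2/5 , 4 , 4, 5, 8 ] 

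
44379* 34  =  1508886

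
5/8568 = 5/8568  =  0.00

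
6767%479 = 61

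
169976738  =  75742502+94234236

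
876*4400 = 3854400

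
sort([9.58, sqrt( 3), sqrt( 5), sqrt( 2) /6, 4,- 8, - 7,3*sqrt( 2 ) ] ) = [ - 8, - 7, sqrt( 2)/6, sqrt ( 3) , sqrt( 5 ),4,3*sqrt( 2),9.58] 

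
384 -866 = - 482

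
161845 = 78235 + 83610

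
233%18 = 17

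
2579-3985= - 1406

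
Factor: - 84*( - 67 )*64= 360192 = 2^8*3^1 * 7^1 * 67^1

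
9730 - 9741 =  - 11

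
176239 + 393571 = 569810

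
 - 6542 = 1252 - 7794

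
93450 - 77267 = 16183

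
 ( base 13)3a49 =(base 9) 12388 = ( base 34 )77c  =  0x2096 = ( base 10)8342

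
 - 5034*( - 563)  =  2834142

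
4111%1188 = 547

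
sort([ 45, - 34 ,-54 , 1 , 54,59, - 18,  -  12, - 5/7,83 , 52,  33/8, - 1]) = [ - 54,-34,-18, - 12, - 1 , - 5/7,1, 33/8,  45, 52, 54, 59,83] 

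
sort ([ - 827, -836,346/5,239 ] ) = [- 836,- 827, 346/5, 239 ]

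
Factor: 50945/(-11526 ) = -2^(-1)*3^( - 1 )*5^1*17^( - 1)* 23^1*113^( - 1)*443^1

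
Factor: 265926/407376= 47/72 = 2^(-3)*3^( - 2 )*47^1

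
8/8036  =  2/2009=0.00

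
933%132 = 9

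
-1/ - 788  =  1/788 = 0.00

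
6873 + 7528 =14401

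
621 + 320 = 941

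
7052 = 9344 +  -2292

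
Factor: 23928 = 2^3*3^1*997^1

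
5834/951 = 6 + 128/951 = 6.13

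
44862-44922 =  - 60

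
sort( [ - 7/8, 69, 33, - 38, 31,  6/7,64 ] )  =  [ - 38, - 7/8, 6/7, 31, 33,64,69]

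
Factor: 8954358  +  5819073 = 3^1*19^1*259183^1 = 14773431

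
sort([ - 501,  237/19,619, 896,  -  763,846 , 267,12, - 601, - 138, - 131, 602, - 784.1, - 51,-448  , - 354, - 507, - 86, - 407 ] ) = [ - 784.1,  -  763,- 601, - 507, - 501, - 448, - 407 ,-354, - 138,-131, - 86, - 51, 12, 237/19, 267,  602, 619,846,896]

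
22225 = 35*635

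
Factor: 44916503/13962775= 5^( - 2 )*29^ ( - 1)*761^1*19259^( - 1 ) * 59023^1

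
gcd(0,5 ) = 5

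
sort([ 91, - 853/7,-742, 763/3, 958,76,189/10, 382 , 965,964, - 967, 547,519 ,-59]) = [ - 967 ,-742, - 853/7, - 59,189/10, 76,91,763/3,382, 519, 547,  958,964,965]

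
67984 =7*9712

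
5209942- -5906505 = 11116447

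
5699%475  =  474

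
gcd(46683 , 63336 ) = 273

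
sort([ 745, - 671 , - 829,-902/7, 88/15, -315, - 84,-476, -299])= [-829, - 671, - 476,  -  315, - 299, - 902/7, - 84, 88/15, 745]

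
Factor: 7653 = 3^1*2551^1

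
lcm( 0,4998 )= 0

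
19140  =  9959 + 9181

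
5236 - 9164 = - 3928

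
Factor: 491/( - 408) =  - 2^( -3)*3^(  -  1)*17^ ( - 1 )*491^1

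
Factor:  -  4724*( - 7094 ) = 2^3 *1181^1*3547^1 = 33512056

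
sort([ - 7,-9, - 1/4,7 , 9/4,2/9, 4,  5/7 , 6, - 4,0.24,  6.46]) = [-9,-7, -4,- 1/4,2/9, 0.24,  5/7, 9/4, 4, 6, 6.46, 7]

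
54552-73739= - 19187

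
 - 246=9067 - 9313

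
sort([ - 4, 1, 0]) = [-4,0, 1]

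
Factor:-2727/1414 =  - 2^( - 1 )*3^3*7^( - 1)=- 27/14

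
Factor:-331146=-2^1*3^2*18397^1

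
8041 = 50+7991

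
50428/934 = 53 + 463/467 = 53.99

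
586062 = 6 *97677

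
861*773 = 665553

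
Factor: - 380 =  - 2^2*5^1*19^1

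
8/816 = 1/102 = 0.01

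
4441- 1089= 3352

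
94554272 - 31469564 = 63084708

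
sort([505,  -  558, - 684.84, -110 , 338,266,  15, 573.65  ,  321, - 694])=[-694, - 684.84,  -  558, - 110, 15,266, 321, 338,505, 573.65]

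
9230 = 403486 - 394256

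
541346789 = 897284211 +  - 355937422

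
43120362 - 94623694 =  - 51503332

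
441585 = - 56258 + 497843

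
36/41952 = 3/3496 = 0.00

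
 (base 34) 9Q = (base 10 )332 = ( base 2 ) 101001100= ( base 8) 514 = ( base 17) 129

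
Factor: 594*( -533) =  - 316602 = - 2^1*3^3 * 11^1*13^1 *41^1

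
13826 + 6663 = 20489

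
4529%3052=1477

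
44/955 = 44/955 = 0.05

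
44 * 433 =19052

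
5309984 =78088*68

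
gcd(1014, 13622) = 2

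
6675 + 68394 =75069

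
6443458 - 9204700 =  - 2761242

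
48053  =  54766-6713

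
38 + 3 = 41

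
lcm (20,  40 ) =40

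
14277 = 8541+5736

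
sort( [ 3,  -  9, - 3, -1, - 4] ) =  [-9, - 4,  -  3,- 1,3 ] 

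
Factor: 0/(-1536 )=0^1= 0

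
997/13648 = 997/13648  =  0.07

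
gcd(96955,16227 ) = 1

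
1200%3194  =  1200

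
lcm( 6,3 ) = 6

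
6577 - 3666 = 2911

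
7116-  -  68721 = 75837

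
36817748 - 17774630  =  19043118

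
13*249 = 3237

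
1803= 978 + 825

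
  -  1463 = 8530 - 9993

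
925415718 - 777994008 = 147421710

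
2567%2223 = 344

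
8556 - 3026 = 5530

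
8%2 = 0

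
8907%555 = 27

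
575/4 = 143 + 3/4=143.75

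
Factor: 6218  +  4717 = 10935 = 3^7*5^1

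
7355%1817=87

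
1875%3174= 1875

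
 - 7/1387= -1 + 1380/1387 = - 0.01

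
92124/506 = 46062/253 = 182.06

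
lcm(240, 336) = 1680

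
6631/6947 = 6631/6947=0.95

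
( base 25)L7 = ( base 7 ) 1360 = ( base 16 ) 214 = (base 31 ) H5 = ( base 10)532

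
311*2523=784653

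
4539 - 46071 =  - 41532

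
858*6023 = 5167734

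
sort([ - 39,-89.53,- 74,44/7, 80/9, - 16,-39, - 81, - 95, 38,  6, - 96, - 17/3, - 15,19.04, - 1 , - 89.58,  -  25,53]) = [-96, - 95 , - 89.58, - 89.53,  -  81 , - 74 , - 39, - 39 , - 25,  -  16 , - 15, - 17/3, - 1 , 6,44/7 , 80/9, 19.04,38, 53] 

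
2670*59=157530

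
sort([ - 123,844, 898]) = [ - 123,844,898 ]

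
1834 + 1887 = 3721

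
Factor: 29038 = 2^1*14519^1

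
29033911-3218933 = 25814978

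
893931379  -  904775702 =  - 10844323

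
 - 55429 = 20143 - 75572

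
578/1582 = 289/791 = 0.37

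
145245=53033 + 92212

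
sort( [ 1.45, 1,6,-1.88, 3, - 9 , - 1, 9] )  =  [-9, - 1.88,-1, 1,1.45,3, 6, 9] 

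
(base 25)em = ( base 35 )AM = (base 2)101110100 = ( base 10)372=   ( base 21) hf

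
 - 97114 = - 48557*2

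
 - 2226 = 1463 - 3689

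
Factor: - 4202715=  - 3^1*5^1 * 11^1 * 25471^1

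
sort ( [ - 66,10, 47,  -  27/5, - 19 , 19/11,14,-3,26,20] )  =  [-66, - 19,  -  27/5, - 3,19/11 , 10,14, 20,26,47 ] 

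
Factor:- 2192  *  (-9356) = 20508352 = 2^6  *  137^1*2339^1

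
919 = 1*919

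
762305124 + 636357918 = 1398663042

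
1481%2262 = 1481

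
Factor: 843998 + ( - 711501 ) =37^1*3581^1 =132497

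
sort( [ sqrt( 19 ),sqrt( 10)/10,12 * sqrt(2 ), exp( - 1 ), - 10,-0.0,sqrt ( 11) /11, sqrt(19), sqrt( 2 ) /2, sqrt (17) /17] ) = [ - 10, - 0.0,sqrt( 17 ) /17,sqrt ( 11)/11,sqrt ( 10) /10,exp( - 1), sqrt(2)/2,sqrt( 19 ),sqrt( 19), 12*sqrt( 2) ] 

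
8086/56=4043/28= 144.39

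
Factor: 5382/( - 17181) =-2^1*13^1*83^(-1) =- 26/83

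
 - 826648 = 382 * ( - 2164)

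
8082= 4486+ 3596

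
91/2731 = 91/2731 = 0.03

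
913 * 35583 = 32487279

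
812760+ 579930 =1392690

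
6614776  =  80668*82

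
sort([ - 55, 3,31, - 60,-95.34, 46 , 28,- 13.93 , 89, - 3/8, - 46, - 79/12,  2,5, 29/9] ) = [ - 95.34, - 60, - 55,-46, - 13.93, - 79/12, - 3/8, 2, 3,29/9,5,28,31,  46, 89]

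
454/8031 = 454/8031= 0.06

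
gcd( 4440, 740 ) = 740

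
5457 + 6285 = 11742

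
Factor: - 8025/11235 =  - 5^1  *  7^ ( - 1) = - 5/7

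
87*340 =29580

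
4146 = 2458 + 1688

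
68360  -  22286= 46074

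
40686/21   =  13562/7 = 1937.43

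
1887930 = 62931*30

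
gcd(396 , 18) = 18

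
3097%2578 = 519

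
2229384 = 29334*76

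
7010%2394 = 2222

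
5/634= 5/634=0.01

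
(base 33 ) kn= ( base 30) mn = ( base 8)1253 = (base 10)683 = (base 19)1GI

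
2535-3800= - 1265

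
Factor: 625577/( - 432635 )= - 5^ ( - 1)* 7^( - 1)* 23^1*47^( - 1 )*59^1*263^( - 1)*461^1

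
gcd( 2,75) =1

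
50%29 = 21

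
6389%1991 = 416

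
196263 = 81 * 2423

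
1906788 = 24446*78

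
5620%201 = 193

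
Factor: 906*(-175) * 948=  - 150305400 = - 2^3*3^2*5^2*7^1*79^1*151^1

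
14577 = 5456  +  9121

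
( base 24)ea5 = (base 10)8309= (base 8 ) 20165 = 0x2075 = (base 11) 6274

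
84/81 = 1 + 1/27 = 1.04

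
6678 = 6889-211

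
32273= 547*59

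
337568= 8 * 42196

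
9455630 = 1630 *5801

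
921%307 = 0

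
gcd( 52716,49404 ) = 276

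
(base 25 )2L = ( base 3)2122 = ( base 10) 71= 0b1000111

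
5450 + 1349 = 6799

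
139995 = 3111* 45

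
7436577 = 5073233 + 2363344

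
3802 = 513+3289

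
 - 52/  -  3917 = 52/3917 =0.01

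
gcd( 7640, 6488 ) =8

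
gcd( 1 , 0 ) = 1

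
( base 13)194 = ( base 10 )290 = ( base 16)122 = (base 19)f5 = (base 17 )101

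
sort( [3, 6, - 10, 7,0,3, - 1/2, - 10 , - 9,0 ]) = [ - 10, - 10, - 9, - 1/2, 0,0 , 3,3,6,7]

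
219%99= 21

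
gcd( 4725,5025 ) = 75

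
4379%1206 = 761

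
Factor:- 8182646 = -2^1*4091323^1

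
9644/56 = 2411/14 = 172.21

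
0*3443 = 0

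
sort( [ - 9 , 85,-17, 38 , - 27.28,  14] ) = [-27.28, - 17, - 9, 14, 38,85 ] 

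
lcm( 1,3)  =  3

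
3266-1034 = 2232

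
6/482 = 3/241  =  0.01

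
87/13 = 87/13 = 6.69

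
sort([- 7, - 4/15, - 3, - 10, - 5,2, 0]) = [ - 10, - 7, - 5,  -  3, - 4/15, 0,2] 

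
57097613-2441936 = 54655677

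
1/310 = 1/310 =0.00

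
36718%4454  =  1086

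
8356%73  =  34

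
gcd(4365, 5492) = 1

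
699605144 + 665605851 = 1365210995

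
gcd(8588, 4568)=4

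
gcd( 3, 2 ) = 1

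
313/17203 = 313/17203  =  0.02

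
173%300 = 173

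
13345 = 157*85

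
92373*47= 4341531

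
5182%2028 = 1126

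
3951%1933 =85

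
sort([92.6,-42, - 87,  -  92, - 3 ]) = [ - 92 , - 87,  -  42,-3,92.6 ]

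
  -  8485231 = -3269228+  - 5216003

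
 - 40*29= - 1160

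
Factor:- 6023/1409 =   -  19^1*317^1*1409^(-1 )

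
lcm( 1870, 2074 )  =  114070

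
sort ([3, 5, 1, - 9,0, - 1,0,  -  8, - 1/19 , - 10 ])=[ - 10 , - 9, - 8, - 1, - 1/19,0, 0, 1, 3 , 5 ] 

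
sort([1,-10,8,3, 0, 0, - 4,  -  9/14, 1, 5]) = [-10, - 4,-9/14, 0,0, 1, 1, 3, 5, 8 ]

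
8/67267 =8/67267 = 0.00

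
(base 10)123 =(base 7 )234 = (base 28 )4b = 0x7b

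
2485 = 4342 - 1857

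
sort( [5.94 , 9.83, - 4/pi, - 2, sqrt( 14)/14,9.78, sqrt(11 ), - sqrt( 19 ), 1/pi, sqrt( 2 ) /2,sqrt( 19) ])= [ - sqrt( 19),-2, - 4/pi, sqrt (14 ) /14, 1/pi, sqrt( 2 ) /2, sqrt( 11 ), sqrt( 19 ), 5.94, 9.78, 9.83] 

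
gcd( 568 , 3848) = 8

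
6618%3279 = 60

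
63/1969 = 63/1969 = 0.03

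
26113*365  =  9531245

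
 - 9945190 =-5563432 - 4381758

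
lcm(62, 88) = 2728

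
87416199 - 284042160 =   -  196625961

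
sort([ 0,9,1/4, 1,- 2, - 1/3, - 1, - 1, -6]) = [ - 6, - 2, - 1, - 1,-1/3,0, 1/4, 1,9]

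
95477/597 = 95477/597= 159.93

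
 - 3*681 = - 2043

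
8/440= 1/55 = 0.02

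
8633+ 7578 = 16211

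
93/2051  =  93/2051 =0.05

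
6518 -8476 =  - 1958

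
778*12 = 9336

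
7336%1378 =446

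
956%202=148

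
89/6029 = 89/6029 = 0.01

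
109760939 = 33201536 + 76559403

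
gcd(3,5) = 1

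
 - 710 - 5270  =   - 5980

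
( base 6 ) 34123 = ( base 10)4803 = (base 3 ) 20120220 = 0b1001011000011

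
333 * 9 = 2997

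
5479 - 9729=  - 4250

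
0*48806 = 0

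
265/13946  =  265/13946 = 0.02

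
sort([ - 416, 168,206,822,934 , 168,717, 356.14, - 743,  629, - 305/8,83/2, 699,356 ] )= [ - 743, - 416, - 305/8, 83/2,168, 168, 206,356,  356.14,629,699,717 , 822,  934]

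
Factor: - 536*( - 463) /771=2^3*3^( - 1)*67^1*257^( - 1) * 463^1=248168/771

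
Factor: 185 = 5^1*37^1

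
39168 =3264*12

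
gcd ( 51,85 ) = 17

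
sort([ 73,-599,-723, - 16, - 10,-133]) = [-723,  -  599, - 133,  -  16,-10, 73 ] 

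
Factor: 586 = 2^1*293^1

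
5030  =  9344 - 4314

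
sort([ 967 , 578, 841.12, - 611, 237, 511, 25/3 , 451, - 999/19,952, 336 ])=[ - 611, - 999/19, 25/3, 237, 336, 451, 511, 578, 841.12, 952, 967 ] 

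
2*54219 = 108438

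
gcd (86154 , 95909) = 1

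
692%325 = 42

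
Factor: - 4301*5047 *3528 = - 76582814616  =  - 2^3*3^2*7^4*11^1*17^1*23^1*103^1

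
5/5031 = 5/5031 = 0.00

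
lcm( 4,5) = 20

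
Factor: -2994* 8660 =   -  25928040 = - 2^3*3^1*5^1*433^1*499^1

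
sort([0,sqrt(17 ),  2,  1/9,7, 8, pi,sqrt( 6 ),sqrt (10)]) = [ 0, 1/9,2,sqrt( 6 ) , pi , sqrt( 10),sqrt( 17),7, 8]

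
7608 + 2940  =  10548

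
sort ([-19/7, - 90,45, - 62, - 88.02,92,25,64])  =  [ - 90, - 88.02, - 62, - 19/7, 25,  45,  64,92 ]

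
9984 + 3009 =12993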